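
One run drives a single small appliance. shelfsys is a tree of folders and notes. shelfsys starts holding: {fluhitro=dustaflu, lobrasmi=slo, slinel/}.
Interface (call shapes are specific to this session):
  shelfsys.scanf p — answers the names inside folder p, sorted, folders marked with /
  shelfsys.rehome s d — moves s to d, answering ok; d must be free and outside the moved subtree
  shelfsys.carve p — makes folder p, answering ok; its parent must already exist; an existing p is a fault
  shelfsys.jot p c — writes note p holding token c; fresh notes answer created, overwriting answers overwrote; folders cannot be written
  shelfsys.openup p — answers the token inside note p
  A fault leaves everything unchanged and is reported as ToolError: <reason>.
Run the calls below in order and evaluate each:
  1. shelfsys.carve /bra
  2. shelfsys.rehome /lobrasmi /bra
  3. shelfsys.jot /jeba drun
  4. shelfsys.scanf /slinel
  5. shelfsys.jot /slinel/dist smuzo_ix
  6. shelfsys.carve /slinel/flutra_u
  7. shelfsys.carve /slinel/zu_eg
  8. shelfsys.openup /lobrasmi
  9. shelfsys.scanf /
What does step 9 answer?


Answer: [bra/, fluhitro, jeba, lobrasmi, slinel/]

Derivation:
% shelfsys.carve /bra
[out] ok
% shelfsys.rehome /lobrasmi /bra
[out] ToolError: exists
% shelfsys.jot /jeba drun
[out] created
% shelfsys.scanf /slinel
[out] []
% shelfsys.jot /slinel/dist smuzo_ix
[out] created
% shelfsys.carve /slinel/flutra_u
[out] ok
% shelfsys.carve /slinel/zu_eg
[out] ok
% shelfsys.openup /lobrasmi
[out] slo
% shelfsys.scanf /
[out] [bra/, fluhitro, jeba, lobrasmi, slinel/]


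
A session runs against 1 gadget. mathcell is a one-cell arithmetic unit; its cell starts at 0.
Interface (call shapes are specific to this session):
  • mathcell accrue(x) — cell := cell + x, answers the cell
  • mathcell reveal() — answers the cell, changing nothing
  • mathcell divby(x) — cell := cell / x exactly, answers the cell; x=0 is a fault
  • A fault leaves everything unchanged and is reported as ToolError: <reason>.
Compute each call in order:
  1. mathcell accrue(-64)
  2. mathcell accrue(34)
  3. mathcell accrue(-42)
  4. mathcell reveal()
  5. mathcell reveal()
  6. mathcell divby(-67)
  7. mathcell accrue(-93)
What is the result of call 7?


% 1. mathcell accrue(x: -64) == -64
% 2. mathcell accrue(x: 34) == -30
% 3. mathcell accrue(x: -42) == -72
% 4. mathcell reveal() == -72
% 5. mathcell reveal() == -72
% 6. mathcell divby(x: -67) == 72/67
% 7. mathcell accrue(x: -93) == -6159/67

Answer: -6159/67


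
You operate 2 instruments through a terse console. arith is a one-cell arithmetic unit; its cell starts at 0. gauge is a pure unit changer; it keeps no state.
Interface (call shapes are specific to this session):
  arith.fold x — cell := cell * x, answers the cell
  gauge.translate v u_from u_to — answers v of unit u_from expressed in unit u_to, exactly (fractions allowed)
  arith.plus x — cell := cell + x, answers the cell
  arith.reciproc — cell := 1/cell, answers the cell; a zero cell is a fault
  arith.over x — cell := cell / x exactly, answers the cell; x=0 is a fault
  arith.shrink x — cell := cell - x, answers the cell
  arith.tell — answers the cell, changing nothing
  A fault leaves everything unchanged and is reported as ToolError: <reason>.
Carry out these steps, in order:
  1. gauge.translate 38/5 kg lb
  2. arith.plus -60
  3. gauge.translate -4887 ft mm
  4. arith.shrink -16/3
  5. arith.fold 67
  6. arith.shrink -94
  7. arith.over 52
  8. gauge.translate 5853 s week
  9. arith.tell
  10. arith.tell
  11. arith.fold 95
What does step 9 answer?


CALL gauge.translate[38/5; kg; lb]
RET  760000000/45359237
CALL arith.plus[-60]
RET  -60
CALL gauge.translate[-4887; ft; mm]
RET  -7447788/5
CALL arith.shrink[-16/3]
RET  -164/3
CALL arith.fold[67]
RET  -10988/3
CALL arith.shrink[-94]
RET  -10706/3
CALL arith.over[52]
RET  -5353/78
CALL gauge.translate[5853; s; week]
RET  1951/201600
CALL arith.tell[]
RET  -5353/78
CALL arith.tell[]
RET  -5353/78
CALL arith.fold[95]
RET  -508535/78

Answer: -5353/78


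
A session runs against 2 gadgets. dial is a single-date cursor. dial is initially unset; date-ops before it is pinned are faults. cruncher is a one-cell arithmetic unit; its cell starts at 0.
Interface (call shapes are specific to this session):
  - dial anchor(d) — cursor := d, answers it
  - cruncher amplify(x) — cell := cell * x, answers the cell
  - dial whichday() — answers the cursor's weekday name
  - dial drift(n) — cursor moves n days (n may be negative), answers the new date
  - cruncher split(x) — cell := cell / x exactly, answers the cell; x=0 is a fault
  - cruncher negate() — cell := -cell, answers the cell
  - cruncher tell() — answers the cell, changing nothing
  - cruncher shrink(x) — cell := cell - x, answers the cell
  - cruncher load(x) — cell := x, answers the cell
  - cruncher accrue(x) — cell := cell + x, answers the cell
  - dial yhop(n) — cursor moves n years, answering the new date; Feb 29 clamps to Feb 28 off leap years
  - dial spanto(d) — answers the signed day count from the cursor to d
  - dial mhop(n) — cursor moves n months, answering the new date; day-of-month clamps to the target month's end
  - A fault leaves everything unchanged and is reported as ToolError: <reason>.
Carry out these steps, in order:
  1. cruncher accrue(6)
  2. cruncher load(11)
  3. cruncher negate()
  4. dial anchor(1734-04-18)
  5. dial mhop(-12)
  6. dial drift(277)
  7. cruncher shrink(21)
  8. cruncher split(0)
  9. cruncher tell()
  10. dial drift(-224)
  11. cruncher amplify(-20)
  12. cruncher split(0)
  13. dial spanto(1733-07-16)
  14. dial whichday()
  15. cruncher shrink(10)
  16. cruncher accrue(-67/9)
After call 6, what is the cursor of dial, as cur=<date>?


CALL cruncher accrue[6]
RET  6
CALL cruncher load[11]
RET  11
CALL cruncher negate[]
RET  -11
CALL dial anchor[1734-04-18]
RET  1734-04-18
CALL dial mhop[-12]
RET  1733-04-18
CALL dial drift[277]
RET  1734-01-20
CALL cruncher shrink[21]
RET  -32
CALL cruncher split[0]
RET  ToolError: division by zero
CALL cruncher tell[]
RET  -32
CALL dial drift[-224]
RET  1733-06-10
CALL cruncher amplify[-20]
RET  640
CALL cruncher split[0]
RET  ToolError: division by zero
CALL dial spanto[1733-07-16]
RET  36
CALL dial whichday[]
RET  Wednesday
CALL cruncher shrink[10]
RET  630
CALL cruncher accrue[-67/9]
RET  5603/9

Answer: cur=1734-01-20


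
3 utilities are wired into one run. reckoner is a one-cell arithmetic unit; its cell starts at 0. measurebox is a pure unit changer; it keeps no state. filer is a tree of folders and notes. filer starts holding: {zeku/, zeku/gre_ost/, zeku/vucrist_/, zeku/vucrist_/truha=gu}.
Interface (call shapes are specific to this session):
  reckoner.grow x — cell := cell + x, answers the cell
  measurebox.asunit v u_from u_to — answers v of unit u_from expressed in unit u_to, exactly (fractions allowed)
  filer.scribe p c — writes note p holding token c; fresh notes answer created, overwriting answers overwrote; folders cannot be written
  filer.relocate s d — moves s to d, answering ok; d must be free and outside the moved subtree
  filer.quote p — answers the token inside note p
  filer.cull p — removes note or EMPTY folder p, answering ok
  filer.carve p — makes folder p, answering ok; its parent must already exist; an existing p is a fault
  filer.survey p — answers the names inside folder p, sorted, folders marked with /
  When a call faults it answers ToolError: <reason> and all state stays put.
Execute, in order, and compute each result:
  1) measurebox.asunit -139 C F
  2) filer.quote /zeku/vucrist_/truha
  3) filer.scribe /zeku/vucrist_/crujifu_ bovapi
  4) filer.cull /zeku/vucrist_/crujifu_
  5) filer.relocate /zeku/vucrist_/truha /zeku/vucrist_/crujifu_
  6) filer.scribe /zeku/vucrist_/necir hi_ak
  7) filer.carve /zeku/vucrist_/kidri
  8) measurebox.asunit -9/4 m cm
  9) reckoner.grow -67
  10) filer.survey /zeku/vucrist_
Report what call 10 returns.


Answer: [crujifu_, kidri/, necir]

Derivation:
Act: measurebox.asunit[v=-139; u_from=C; u_to=F]
Obs: -1091/5
Act: filer.quote[p=/zeku/vucrist_/truha]
Obs: gu
Act: filer.scribe[p=/zeku/vucrist_/crujifu_; c=bovapi]
Obs: created
Act: filer.cull[p=/zeku/vucrist_/crujifu_]
Obs: ok
Act: filer.relocate[s=/zeku/vucrist_/truha; d=/zeku/vucrist_/crujifu_]
Obs: ok
Act: filer.scribe[p=/zeku/vucrist_/necir; c=hi_ak]
Obs: created
Act: filer.carve[p=/zeku/vucrist_/kidri]
Obs: ok
Act: measurebox.asunit[v=-9/4; u_from=m; u_to=cm]
Obs: -225
Act: reckoner.grow[x=-67]
Obs: -67
Act: filer.survey[p=/zeku/vucrist_]
Obs: [crujifu_, kidri/, necir]


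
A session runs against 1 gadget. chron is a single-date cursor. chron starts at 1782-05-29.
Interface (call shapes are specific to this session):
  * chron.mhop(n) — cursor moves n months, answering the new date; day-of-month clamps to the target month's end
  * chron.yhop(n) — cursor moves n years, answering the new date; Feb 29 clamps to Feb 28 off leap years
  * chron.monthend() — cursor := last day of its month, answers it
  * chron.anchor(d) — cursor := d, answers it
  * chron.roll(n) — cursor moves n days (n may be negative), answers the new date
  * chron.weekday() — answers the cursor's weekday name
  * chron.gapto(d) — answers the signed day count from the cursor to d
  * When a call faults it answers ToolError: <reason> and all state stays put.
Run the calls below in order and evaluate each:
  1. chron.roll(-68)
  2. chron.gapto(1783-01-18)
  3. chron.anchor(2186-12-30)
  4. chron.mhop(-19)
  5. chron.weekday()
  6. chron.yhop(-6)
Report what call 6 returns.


→ chron.roll(n: -68)
← 1782-03-22
→ chron.gapto(d: 1783-01-18)
← 302
→ chron.anchor(d: 2186-12-30)
← 2186-12-30
→ chron.mhop(n: -19)
← 2185-05-30
→ chron.weekday()
← Monday
→ chron.yhop(n: -6)
← 2179-05-30

Answer: 2179-05-30


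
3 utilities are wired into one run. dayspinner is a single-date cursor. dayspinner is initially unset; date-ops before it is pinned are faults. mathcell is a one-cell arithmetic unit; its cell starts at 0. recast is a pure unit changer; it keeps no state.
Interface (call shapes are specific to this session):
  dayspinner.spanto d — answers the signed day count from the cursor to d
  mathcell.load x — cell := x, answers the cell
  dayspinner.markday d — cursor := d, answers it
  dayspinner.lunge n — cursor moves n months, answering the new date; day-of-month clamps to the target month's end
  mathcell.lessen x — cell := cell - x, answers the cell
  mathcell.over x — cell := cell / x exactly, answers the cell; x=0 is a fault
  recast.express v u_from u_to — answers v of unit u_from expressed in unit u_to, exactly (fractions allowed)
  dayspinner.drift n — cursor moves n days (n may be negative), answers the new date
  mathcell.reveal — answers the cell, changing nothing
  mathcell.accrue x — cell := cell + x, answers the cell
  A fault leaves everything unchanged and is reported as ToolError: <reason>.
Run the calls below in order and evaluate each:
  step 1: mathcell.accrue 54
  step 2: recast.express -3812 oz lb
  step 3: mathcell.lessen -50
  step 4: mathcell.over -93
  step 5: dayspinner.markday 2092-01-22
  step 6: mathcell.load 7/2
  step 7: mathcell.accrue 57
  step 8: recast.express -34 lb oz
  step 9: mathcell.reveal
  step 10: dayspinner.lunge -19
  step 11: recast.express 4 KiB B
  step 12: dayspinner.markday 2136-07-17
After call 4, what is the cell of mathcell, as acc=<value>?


Answer: acc=-104/93

Derivation:
Do: accrue[x→54]
See: 54
Do: express[v→-3812; u_from→oz; u_to→lb]
See: -953/4
Do: lessen[x→-50]
See: 104
Do: over[x→-93]
See: -104/93
Do: markday[d→2092-01-22]
See: 2092-01-22
Do: load[x→7/2]
See: 7/2
Do: accrue[x→57]
See: 121/2
Do: express[v→-34; u_from→lb; u_to→oz]
See: -544
Do: reveal[]
See: 121/2
Do: lunge[n→-19]
See: 2090-06-22
Do: express[v→4; u_from→KiB; u_to→B]
See: 4096
Do: markday[d→2136-07-17]
See: 2136-07-17


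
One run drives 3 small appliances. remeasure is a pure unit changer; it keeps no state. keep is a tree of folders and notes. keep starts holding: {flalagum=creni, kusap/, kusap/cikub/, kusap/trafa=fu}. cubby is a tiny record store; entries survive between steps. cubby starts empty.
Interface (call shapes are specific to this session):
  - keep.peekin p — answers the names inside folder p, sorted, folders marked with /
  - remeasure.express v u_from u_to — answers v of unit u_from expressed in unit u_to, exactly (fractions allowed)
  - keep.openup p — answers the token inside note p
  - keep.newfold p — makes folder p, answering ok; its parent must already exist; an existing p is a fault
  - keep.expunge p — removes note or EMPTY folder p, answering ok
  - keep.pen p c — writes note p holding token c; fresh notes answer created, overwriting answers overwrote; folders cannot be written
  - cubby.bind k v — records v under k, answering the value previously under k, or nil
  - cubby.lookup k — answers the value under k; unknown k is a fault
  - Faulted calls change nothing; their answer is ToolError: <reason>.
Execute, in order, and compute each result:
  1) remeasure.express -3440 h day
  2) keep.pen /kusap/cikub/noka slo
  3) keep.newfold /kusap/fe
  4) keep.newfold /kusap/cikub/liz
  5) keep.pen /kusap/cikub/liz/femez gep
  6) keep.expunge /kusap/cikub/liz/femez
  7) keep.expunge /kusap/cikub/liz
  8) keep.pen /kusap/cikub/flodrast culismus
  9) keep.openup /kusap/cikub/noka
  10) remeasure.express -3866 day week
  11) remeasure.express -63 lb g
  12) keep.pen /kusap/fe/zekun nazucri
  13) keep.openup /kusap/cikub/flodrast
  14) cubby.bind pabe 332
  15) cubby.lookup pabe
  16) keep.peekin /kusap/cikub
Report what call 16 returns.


Answer: [flodrast, noka]

Derivation:
→ express(v: -3440, u_from: h, u_to: day)
← -430/3
→ pen(p: /kusap/cikub/noka, c: slo)
← created
→ newfold(p: /kusap/fe)
← ok
→ newfold(p: /kusap/cikub/liz)
← ok
→ pen(p: /kusap/cikub/liz/femez, c: gep)
← created
→ expunge(p: /kusap/cikub/liz/femez)
← ok
→ expunge(p: /kusap/cikub/liz)
← ok
→ pen(p: /kusap/cikub/flodrast, c: culismus)
← created
→ openup(p: /kusap/cikub/noka)
← slo
→ express(v: -3866, u_from: day, u_to: week)
← -3866/7
→ express(v: -63, u_from: lb, u_to: g)
← -2857631931/100000
→ pen(p: /kusap/fe/zekun, c: nazucri)
← created
→ openup(p: /kusap/cikub/flodrast)
← culismus
→ bind(k: pabe, v: 332)
← nil
→ lookup(k: pabe)
← 332
→ peekin(p: /kusap/cikub)
← [flodrast, noka]


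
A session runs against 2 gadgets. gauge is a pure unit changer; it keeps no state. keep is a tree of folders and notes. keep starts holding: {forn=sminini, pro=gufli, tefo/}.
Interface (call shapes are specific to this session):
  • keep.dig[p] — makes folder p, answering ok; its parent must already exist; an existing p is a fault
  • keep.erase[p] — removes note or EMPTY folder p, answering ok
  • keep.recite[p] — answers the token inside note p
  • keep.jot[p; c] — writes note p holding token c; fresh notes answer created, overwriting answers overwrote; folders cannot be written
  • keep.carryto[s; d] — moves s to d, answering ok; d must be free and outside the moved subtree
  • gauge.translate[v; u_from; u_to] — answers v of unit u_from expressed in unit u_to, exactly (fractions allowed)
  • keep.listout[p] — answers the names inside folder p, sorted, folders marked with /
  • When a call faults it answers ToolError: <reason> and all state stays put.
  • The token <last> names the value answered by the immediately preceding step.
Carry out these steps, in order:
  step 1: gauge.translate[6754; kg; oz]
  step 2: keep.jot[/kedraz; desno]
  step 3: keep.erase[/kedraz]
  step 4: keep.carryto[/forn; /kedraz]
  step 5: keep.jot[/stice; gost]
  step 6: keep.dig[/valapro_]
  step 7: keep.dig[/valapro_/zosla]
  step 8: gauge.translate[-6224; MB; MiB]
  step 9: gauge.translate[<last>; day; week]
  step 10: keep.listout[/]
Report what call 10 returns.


% translate v=6754 u_from=kg u_to=oz
  982400000000/4123567
% jot p=/kedraz c=desno
  created
% erase p=/kedraz
  ok
% carryto s=/forn d=/kedraz
  ok
% jot p=/stice c=gost
  created
% dig p=/valapro_
  ok
% dig p=/valapro_/zosla
  ok
% translate v=-6224 u_from=MB u_to=MiB
  -6078125/1024
% translate v=<last> u_from=day u_to=week
  -6078125/7168
% listout p=/
  [kedraz, pro, stice, tefo/, valapro_/]

Answer: [kedraz, pro, stice, tefo/, valapro_/]


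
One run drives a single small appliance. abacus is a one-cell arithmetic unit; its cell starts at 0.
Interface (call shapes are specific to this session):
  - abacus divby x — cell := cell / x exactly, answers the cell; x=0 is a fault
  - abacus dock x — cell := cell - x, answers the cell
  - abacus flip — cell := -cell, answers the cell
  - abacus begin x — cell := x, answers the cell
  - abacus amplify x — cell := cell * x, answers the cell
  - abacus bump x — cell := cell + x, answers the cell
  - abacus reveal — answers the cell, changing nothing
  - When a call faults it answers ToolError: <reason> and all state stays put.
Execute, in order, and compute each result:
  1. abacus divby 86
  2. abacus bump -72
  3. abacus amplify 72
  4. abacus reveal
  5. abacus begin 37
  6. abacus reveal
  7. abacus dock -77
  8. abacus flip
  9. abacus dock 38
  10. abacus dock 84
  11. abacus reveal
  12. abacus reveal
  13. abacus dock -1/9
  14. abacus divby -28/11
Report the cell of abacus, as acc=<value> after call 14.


Act: abacus divby[x: 86]
Obs: 0
Act: abacus bump[x: -72]
Obs: -72
Act: abacus amplify[x: 72]
Obs: -5184
Act: abacus reveal[]
Obs: -5184
Act: abacus begin[x: 37]
Obs: 37
Act: abacus reveal[]
Obs: 37
Act: abacus dock[x: -77]
Obs: 114
Act: abacus flip[]
Obs: -114
Act: abacus dock[x: 38]
Obs: -152
Act: abacus dock[x: 84]
Obs: -236
Act: abacus reveal[]
Obs: -236
Act: abacus reveal[]
Obs: -236
Act: abacus dock[x: -1/9]
Obs: -2123/9
Act: abacus divby[x: -28/11]
Obs: 23353/252

Answer: acc=23353/252


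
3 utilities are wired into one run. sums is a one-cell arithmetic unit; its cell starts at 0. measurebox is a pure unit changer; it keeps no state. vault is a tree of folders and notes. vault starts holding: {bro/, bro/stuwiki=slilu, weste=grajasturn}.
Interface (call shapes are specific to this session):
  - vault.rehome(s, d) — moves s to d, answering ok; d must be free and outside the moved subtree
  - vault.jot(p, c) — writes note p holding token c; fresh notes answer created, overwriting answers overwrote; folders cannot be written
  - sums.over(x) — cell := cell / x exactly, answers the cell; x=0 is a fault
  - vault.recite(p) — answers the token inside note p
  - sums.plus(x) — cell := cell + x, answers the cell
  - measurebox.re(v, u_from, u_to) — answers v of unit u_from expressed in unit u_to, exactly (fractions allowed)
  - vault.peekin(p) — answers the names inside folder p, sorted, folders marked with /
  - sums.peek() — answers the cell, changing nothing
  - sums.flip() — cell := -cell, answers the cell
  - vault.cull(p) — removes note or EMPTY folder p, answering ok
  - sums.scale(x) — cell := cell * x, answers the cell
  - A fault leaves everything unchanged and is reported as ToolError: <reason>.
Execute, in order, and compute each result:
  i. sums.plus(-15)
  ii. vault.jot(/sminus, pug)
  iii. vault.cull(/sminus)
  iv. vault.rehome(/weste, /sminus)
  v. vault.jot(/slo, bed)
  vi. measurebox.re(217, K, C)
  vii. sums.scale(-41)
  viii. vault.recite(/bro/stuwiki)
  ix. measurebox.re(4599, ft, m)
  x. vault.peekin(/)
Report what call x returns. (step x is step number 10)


I invoke plus passing -15, giving -15.
Calling jot passing /sminus, pug, giving created.
Now I run cull passing /sminus, and get ok.
Then rehome passing /weste, /sminus, which returns ok.
I try jot passing /slo, bed, and see created.
Then re passing 217, K, C, and see -1123/20.
Then scale passing -41, which returns 615.
I call recite passing /bro/stuwiki, which returns slilu.
I use re passing 4599, ft, m, which returns 1752219/1250.
I try peekin passing /, yielding [bro/, slo, sminus].

Answer: [bro/, slo, sminus]


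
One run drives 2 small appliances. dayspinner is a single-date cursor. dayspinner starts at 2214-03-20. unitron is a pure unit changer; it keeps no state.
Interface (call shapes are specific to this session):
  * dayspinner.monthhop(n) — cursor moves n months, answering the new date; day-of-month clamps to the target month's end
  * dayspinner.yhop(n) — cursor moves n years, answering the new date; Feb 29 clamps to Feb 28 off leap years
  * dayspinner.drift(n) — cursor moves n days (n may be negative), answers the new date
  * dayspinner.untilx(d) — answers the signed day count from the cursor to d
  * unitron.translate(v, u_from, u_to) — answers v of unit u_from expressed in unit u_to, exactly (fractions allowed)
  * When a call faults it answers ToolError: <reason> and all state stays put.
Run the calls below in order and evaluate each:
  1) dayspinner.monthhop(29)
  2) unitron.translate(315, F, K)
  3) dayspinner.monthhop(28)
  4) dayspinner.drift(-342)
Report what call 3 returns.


Answer: 2218-12-20

Derivation:
~$ dayspinner.monthhop 29
= 2216-08-20
~$ unitron.translate 315 F K
= 77467/180
~$ dayspinner.monthhop 28
= 2218-12-20
~$ dayspinner.drift -342
= 2218-01-12


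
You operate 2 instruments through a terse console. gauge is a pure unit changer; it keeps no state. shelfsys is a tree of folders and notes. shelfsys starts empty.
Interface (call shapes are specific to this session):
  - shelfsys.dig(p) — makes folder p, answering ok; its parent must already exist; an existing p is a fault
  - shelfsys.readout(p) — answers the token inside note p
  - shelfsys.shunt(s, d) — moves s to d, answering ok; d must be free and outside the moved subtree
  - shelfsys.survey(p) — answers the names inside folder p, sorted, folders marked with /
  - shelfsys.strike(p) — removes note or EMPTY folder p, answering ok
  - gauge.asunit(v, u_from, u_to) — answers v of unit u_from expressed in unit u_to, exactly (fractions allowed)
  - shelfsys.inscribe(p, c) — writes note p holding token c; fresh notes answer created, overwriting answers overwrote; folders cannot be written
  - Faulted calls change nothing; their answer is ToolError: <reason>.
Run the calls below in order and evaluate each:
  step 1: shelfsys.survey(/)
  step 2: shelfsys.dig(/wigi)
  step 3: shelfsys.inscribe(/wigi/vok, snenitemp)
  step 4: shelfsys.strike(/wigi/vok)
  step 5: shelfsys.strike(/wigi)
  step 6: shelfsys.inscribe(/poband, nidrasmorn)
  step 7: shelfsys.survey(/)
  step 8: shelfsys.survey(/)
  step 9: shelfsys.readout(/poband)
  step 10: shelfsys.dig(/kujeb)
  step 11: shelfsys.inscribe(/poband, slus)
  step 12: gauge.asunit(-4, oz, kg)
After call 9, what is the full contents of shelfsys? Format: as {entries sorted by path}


~$ shelfsys.survey /
[out] []
~$ shelfsys.dig /wigi
[out] ok
~$ shelfsys.inscribe /wigi/vok snenitemp
[out] created
~$ shelfsys.strike /wigi/vok
[out] ok
~$ shelfsys.strike /wigi
[out] ok
~$ shelfsys.inscribe /poband nidrasmorn
[out] created
~$ shelfsys.survey /
[out] [poband]
~$ shelfsys.survey /
[out] [poband]
~$ shelfsys.readout /poband
[out] nidrasmorn
~$ shelfsys.dig /kujeb
[out] ok
~$ shelfsys.inscribe /poband slus
[out] overwrote
~$ gauge.asunit -4 oz kg
[out] -45359237/400000000

Answer: {poband=nidrasmorn}


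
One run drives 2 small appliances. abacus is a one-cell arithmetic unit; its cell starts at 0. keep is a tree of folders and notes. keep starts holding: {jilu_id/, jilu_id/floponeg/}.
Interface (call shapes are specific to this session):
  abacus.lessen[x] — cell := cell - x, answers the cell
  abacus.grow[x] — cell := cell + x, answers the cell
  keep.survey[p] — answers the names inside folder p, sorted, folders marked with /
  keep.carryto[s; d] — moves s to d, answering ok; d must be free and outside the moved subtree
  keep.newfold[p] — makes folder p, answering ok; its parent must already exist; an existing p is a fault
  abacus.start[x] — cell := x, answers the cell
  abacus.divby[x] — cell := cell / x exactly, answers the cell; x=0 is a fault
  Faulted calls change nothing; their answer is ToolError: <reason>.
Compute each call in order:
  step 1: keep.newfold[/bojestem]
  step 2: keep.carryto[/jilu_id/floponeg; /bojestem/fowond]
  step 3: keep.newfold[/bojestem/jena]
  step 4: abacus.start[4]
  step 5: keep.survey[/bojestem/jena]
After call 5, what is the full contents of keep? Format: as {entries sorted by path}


Answer: {bojestem/, bojestem/fowond/, bojestem/jena/, jilu_id/}

Derivation:
Then newfold passing p: /bojestem, and observe ok.
I use carryto passing s: /jilu_id/floponeg, d: /bojestem/fowond, and observe ok.
I try newfold passing p: /bojestem/jena, — result: ok.
Then start passing x: 4: 4.
Then survey passing p: /bojestem/jena, giving [].


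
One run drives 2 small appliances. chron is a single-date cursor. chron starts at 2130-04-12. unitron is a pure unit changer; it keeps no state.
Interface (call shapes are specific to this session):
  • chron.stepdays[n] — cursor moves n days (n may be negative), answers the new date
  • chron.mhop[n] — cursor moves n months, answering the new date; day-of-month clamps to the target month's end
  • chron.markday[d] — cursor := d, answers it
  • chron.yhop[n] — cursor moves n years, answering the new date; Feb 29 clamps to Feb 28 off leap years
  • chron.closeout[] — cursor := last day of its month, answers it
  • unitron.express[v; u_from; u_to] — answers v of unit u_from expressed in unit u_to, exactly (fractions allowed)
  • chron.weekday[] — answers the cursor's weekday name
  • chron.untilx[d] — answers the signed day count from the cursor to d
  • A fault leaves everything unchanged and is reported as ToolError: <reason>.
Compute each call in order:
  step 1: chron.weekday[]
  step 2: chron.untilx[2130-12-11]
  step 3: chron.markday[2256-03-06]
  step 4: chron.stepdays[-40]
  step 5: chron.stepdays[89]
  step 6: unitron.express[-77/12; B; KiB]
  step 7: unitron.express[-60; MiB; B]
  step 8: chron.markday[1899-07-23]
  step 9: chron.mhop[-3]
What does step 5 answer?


Then weekday, and get Wednesday.
I try untilx on d=2130-12-11, — result: 243.
I call markday on d=2256-03-06, → 2256-03-06.
Next I call stepdays on n=-40, and observe 2256-01-26.
Calling stepdays on n=89, giving 2256-04-24.
Calling express on v=-77/12, u_from=B, u_to=KiB, and observe -77/12288.
I invoke express on v=-60, u_from=MiB, u_to=B, — result: -62914560.
I try markday on d=1899-07-23, yielding 1899-07-23.
I call mhop on n=-3, and observe 1899-04-23.

Answer: 2256-04-24


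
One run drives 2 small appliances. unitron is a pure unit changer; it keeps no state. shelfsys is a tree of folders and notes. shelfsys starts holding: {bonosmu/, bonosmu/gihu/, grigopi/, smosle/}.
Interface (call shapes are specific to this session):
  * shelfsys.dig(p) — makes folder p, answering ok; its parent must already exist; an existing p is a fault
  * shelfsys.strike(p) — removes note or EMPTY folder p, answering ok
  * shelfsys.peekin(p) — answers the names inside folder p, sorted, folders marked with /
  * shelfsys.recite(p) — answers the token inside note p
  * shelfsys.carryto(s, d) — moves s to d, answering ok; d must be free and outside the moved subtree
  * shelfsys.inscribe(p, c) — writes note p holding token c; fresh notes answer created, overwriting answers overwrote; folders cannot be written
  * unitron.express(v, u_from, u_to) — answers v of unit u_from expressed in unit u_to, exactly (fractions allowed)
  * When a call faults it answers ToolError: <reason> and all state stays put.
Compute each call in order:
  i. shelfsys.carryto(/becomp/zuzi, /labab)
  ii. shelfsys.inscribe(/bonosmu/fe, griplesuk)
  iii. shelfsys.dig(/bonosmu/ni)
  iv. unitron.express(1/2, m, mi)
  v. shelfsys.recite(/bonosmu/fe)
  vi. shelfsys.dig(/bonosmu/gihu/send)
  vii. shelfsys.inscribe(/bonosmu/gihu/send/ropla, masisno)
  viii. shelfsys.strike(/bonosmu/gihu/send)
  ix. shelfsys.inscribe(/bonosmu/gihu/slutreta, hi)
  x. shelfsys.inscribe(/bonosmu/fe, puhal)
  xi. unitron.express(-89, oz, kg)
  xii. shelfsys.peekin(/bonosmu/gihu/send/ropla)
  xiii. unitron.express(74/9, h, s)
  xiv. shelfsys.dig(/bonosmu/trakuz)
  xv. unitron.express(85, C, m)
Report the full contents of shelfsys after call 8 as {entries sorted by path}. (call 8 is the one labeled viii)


Next I call shelfsys.carryto using /becomp/zuzi, /labab, and get ToolError: not found.
Invoking shelfsys.inscribe using /bonosmu/fe, griplesuk, and get created.
Then shelfsys.dig using /bonosmu/ni, yielding ok.
I use unitron.express using 1/2, m, mi: 125/402336.
I invoke shelfsys.recite using /bonosmu/fe, and see griplesuk.
Invoking shelfsys.dig using /bonosmu/gihu/send, giving ok.
Then shelfsys.inscribe using /bonosmu/gihu/send/ropla, masisno: created.
Then shelfsys.strike using /bonosmu/gihu/send, → ToolError: not empty.
I try shelfsys.inscribe using /bonosmu/gihu/slutreta, hi: created.
Calling shelfsys.inscribe using /bonosmu/fe, puhal, and observe overwrote.
Using unitron.express using -89, oz, kg, — result: -4036972093/1600000000.
Calling shelfsys.peekin using /bonosmu/gihu/send/ropla, and observe ToolError: not a directory.
I try unitron.express using 74/9, h, s, yielding 29600.
Using shelfsys.dig using /bonosmu/trakuz: ok.
Next I call unitron.express using 85, C, m, — result: ToolError: incompatible units.

Answer: {bonosmu/, bonosmu/fe=griplesuk, bonosmu/gihu/, bonosmu/gihu/send/, bonosmu/gihu/send/ropla=masisno, bonosmu/ni/, grigopi/, smosle/}


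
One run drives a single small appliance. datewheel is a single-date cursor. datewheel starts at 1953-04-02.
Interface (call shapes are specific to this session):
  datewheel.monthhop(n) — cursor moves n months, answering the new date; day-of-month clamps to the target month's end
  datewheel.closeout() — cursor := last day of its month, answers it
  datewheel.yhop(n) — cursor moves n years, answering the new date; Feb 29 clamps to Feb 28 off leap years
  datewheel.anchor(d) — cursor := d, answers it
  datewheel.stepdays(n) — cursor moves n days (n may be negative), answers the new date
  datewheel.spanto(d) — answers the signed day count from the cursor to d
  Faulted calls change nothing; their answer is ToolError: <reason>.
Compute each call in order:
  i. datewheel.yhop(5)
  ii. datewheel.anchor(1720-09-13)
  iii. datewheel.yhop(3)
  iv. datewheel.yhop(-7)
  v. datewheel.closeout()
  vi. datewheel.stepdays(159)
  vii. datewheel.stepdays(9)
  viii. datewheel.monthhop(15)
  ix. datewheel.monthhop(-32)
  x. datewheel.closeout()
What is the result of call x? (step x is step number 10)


>> datewheel.yhop(n: 5)
<< 1958-04-02
>> datewheel.anchor(d: 1720-09-13)
<< 1720-09-13
>> datewheel.yhop(n: 3)
<< 1723-09-13
>> datewheel.yhop(n: -7)
<< 1716-09-13
>> datewheel.closeout()
<< 1716-09-30
>> datewheel.stepdays(n: 159)
<< 1717-03-08
>> datewheel.stepdays(n: 9)
<< 1717-03-17
>> datewheel.monthhop(n: 15)
<< 1718-06-17
>> datewheel.monthhop(n: -32)
<< 1715-10-17
>> datewheel.closeout()
<< 1715-10-31

Answer: 1715-10-31


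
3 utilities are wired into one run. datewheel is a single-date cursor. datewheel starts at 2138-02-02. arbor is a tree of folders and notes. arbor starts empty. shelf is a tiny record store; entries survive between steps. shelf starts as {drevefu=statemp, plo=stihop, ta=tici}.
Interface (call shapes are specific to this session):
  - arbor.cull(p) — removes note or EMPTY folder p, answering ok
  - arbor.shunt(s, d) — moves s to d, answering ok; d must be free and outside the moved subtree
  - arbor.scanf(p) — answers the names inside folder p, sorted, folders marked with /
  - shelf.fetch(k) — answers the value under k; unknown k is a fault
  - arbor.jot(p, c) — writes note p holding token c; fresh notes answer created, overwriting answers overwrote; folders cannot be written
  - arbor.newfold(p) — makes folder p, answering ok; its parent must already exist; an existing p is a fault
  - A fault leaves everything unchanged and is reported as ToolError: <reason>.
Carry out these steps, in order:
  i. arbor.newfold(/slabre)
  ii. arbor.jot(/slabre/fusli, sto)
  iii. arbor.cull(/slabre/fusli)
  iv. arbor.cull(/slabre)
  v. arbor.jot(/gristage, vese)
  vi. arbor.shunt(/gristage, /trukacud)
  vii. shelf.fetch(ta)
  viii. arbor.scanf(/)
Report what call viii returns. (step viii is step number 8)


>> arbor.newfold(p='/slabre')
<< ok
>> arbor.jot(p='/slabre/fusli', c='sto')
<< created
>> arbor.cull(p='/slabre/fusli')
<< ok
>> arbor.cull(p='/slabre')
<< ok
>> arbor.jot(p='/gristage', c='vese')
<< created
>> arbor.shunt(s='/gristage', d='/trukacud')
<< ok
>> shelf.fetch(k='ta')
<< tici
>> arbor.scanf(p='/')
<< [trukacud]

Answer: [trukacud]


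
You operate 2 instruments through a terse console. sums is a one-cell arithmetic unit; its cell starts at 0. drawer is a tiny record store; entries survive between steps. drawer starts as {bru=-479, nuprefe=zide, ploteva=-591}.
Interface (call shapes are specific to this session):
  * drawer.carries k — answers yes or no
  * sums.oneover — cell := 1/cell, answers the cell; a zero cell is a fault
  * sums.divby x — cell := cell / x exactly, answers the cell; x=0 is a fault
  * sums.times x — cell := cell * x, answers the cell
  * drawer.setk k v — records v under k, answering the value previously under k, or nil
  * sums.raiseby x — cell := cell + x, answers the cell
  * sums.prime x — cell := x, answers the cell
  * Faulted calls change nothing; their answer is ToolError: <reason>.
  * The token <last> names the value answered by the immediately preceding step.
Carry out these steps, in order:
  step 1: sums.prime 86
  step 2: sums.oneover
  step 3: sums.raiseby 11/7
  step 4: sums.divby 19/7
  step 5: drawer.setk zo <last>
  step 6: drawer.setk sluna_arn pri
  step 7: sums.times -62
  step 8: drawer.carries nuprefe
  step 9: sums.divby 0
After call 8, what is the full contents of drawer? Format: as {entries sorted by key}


Answer: {bru=-479, nuprefe=zide, ploteva=-591, sluna_arn=pri, zo=953/1634}

Derivation:
-- 1. sums.prime(x: 86) => 86
-- 2. sums.oneover() => 1/86
-- 3. sums.raiseby(x: 11/7) => 953/602
-- 4. sums.divby(x: 19/7) => 953/1634
-- 5. drawer.setk(k: zo, v: <last>) => nil
-- 6. drawer.setk(k: sluna_arn, v: pri) => nil
-- 7. sums.times(x: -62) => -29543/817
-- 8. drawer.carries(k: nuprefe) => yes
-- 9. sums.divby(x: 0) => ToolError: division by zero


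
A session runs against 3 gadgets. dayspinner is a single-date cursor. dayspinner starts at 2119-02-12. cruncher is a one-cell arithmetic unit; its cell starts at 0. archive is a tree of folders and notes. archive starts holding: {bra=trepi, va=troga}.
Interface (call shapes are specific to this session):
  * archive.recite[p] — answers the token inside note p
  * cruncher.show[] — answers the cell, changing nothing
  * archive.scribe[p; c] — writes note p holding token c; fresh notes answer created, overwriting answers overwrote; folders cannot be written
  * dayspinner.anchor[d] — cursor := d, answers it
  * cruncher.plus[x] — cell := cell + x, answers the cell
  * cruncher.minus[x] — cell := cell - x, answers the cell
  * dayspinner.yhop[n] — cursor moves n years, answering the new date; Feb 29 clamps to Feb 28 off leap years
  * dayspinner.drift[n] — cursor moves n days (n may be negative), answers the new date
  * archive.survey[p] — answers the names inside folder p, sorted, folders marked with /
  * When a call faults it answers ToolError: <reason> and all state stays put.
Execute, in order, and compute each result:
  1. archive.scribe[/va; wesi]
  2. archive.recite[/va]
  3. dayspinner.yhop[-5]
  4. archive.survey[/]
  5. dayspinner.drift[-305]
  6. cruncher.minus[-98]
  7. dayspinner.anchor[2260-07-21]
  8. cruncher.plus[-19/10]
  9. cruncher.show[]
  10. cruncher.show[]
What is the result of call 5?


Answer: 2113-04-13

Derivation:
Now I run archive.scribe using p→/va, c→wesi: overwrote.
I call archive.recite using p→/va, and see wesi.
I call dayspinner.yhop using n→-5, → 2114-02-12.
Using archive.survey using p→/, and get [bra, va].
Calling dayspinner.drift using n→-305, and see 2113-04-13.
Using cruncher.minus using x→-98, — result: 98.
Invoking dayspinner.anchor using d→2260-07-21, which returns 2260-07-21.
I run cruncher.plus using x→-19/10, and observe 961/10.
Calling cruncher.show, and get 961/10.
Invoking cruncher.show(), which returns 961/10.


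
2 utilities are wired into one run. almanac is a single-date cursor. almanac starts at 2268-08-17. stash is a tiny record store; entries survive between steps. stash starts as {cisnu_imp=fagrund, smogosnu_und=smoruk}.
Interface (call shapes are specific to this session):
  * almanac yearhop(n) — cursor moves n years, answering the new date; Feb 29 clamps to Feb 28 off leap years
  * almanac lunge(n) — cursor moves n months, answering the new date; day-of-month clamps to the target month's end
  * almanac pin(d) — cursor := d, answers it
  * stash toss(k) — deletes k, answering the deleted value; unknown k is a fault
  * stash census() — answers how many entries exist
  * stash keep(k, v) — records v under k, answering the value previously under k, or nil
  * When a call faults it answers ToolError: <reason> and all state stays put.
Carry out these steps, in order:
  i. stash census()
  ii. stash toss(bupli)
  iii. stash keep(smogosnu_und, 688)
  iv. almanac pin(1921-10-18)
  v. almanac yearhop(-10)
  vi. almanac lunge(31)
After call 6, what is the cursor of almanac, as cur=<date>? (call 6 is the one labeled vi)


[in] stash census
  2
[in] stash toss bupli
  ToolError: no such key bupli
[in] stash keep smogosnu_und 688
  smoruk
[in] almanac pin 1921-10-18
  1921-10-18
[in] almanac yearhop -10
  1911-10-18
[in] almanac lunge 31
  1914-05-18

Answer: cur=1914-05-18


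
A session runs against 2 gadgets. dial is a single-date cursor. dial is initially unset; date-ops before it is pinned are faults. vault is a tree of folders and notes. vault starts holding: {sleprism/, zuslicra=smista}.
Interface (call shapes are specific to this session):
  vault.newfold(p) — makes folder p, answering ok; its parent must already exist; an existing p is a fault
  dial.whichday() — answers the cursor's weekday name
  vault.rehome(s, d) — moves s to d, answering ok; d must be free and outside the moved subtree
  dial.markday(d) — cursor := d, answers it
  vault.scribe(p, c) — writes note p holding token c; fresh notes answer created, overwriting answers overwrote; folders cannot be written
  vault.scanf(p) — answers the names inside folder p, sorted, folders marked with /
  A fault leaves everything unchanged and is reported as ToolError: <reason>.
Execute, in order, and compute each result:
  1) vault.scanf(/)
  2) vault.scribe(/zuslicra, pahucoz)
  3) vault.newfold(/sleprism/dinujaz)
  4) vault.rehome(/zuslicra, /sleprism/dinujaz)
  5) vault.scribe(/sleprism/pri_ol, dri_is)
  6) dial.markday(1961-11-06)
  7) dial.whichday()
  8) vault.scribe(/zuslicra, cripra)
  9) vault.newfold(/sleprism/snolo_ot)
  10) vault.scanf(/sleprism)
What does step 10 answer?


→ scanf(p=/)
← [sleprism/, zuslicra]
→ scribe(p=/zuslicra, c=pahucoz)
← overwrote
→ newfold(p=/sleprism/dinujaz)
← ok
→ rehome(s=/zuslicra, d=/sleprism/dinujaz)
← ToolError: exists
→ scribe(p=/sleprism/pri_ol, c=dri_is)
← created
→ markday(d=1961-11-06)
← 1961-11-06
→ whichday()
← Monday
→ scribe(p=/zuslicra, c=cripra)
← overwrote
→ newfold(p=/sleprism/snolo_ot)
← ok
→ scanf(p=/sleprism)
← [dinujaz/, pri_ol, snolo_ot/]

Answer: [dinujaz/, pri_ol, snolo_ot/]


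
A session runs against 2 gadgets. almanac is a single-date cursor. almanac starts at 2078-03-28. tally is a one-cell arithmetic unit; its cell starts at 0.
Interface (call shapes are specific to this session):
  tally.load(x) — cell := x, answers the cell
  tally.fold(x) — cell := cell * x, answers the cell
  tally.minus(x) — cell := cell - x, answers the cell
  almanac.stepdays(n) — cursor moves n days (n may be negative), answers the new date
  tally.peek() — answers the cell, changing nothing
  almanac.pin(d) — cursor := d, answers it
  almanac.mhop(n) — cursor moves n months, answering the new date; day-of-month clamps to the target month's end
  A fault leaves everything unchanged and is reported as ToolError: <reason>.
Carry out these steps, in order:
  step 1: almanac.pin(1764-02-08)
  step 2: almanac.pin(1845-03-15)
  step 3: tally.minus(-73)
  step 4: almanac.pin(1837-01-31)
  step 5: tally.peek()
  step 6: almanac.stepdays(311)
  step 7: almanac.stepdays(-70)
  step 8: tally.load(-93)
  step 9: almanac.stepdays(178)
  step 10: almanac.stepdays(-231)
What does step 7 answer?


Answer: 1837-09-29

Derivation:
==> almanac.pin(1764-02-08)
<== 1764-02-08
==> almanac.pin(1845-03-15)
<== 1845-03-15
==> tally.minus(-73)
<== 73
==> almanac.pin(1837-01-31)
<== 1837-01-31
==> tally.peek()
<== 73
==> almanac.stepdays(311)
<== 1837-12-08
==> almanac.stepdays(-70)
<== 1837-09-29
==> tally.load(-93)
<== -93
==> almanac.stepdays(178)
<== 1838-03-26
==> almanac.stepdays(-231)
<== 1837-08-07
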